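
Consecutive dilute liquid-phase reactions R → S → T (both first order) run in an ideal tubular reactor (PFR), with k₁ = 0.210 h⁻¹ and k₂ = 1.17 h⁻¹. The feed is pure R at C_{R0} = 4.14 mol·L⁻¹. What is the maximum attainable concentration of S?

0.510 mol·L⁻¹

At the optimum, C_{S,max}/C_{R0} = (k₁/k₂)^[k₂/(k₂−k₁)].
= (0.210/1.17)^(1.17/(1.17−0.210)) = (0.1795)^(1.219) = 0.1233.
C_{S,max} = 0.1233×4.14 = 0.510 mol·L⁻¹.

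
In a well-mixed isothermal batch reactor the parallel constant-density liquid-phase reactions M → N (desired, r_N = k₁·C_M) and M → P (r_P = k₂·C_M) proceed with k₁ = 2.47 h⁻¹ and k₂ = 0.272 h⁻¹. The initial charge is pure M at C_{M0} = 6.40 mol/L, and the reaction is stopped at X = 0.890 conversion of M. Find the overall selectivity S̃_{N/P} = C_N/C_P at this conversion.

9.08

C_M = C_{M0}(1−X) = 0.7040 mol/L.
Both paths are first order in M, so the instantaneous fraction to N is constant: dC_N/d(−C_M) = k₁/(k₁+k₂) = 0.9008.
C_N = 0.9008·(C_{M0}−C_M) = 0.9008×5.696 = 5.13 mol/L.
C_P = (C_{M0}−C_M)−C_N = 0.5650 mol/L; S̃_{N/P} = 5.131/0.5650 = 9.08.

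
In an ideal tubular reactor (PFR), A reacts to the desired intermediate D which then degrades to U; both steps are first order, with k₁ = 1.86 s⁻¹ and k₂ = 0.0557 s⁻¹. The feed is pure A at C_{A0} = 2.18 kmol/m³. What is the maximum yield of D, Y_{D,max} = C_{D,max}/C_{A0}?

0.897

At the optimum, C_{D,max}/C_{A0} = (k₁/k₂)^[k₂/(k₂−k₁)].
= (1.86/0.0557)^(0.0557/(0.0557−1.86)) = (33.39)^(-0.03087) = 0.8974.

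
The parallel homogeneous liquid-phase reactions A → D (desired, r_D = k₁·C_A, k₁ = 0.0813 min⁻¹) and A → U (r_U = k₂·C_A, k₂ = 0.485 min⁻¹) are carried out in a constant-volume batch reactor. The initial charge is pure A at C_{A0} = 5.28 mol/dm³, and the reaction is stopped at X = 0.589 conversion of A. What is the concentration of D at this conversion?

C_A = C_{A0}(1−X) = 2.170 mol/dm³.
Both paths are first order in A, so the instantaneous fraction to D is constant: dC_D/d(−C_A) = k₁/(k₁+k₂) = 0.1436.
C_D = 0.1436·(C_{A0}−C_A) = 0.1436×3.110 = 0.446 mol/dm³.

0.446 mol/dm³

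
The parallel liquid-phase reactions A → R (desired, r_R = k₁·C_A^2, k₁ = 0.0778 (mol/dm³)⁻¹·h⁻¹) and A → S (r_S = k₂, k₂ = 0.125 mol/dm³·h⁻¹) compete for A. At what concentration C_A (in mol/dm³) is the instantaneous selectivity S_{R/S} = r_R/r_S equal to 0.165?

S_{R/S} = (k₁/k₂)·C_A^2 ⇒ C_A = (S·k₂/k₁)^(0.5).
= (0.165×0.125/0.0778)^(0.5) = (0.2651)^(0.5) = 0.515 mol/dm³.

0.515 mol/dm³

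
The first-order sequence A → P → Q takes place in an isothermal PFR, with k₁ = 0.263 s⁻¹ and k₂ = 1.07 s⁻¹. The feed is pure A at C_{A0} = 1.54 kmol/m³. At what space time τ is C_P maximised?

1.74 s

For first-order series the maximum of C_P occurs at τ_opt = ln(k₂/k₁)/(k₂−k₁).
= ln(1.07/0.263)/(1.07−0.263) = ln(4.068)/0.8070 = 1.403/0.8070 = 1.74 s.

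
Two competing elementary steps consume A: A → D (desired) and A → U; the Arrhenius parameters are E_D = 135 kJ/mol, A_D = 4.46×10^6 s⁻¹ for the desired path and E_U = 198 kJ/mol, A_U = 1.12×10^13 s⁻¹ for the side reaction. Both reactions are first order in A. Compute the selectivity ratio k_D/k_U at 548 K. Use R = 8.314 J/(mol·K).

Since both paths have the same order in A, the concentration cancels and S_{D/U} = k_D/k_U = (A_D/A_U)·exp[(E_U−E_D)/(RT)].
(E_U−E_D)/(RT) = (198−135)×10³/(8.314×548) = 63000/4556 = 13.83.
k_D/k_U = (4.46×10^6/1.12×10^13)·exp(13.83) = 3.982×10^-7 × 1.012×10^6 = 0.403.
Since E_D < E_U, lowering the temperature improves selectivity toward D.

0.403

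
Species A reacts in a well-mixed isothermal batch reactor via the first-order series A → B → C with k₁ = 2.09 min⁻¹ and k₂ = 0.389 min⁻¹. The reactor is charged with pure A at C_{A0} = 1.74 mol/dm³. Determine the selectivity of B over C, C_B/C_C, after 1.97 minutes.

1.27

The intermediate concentration in a first-order A→B→C sequence is C_B = k₁C_{A0}(e^(−k₁t) − e^(−k₂t))/(k₂−k₁).
e^(−k₁t) = e^(−2.09×1.97) = e^(−4.117) = 0.01629; e^(−k₂t) = e^(−0.7663) = 0.4647.
C_B = 2.09×1.74/(0.389−2.09) × (0.01629−0.4647) = (-2.138)×(-0.4484) = 0.9587 mol/dm³.
C_A = C_{A0}e^(−k₁t) = 0.02834 mol/dm³, so C_C = C_{A0}−C_A−C_B = 0.7530 mol/dm³; C_B/C_C = 1.27.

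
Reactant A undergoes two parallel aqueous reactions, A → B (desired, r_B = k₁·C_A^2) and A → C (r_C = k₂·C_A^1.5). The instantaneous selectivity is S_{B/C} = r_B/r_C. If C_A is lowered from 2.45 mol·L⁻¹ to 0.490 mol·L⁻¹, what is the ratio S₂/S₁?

S_{B/C} = (k₁/k₂)·C_A^0.5, so S₂/S₁ = (C_{A,2}/C_{A,1})^0.5.
= (0.490/2.45)^0.5 = (0.2000)^0.5 = 0.447.

0.447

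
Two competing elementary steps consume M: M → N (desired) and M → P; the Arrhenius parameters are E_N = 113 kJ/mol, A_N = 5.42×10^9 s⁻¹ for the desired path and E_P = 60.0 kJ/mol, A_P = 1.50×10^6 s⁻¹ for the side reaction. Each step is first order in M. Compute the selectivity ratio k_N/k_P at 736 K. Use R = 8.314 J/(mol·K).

0.626

k_N/k_P = (A_N/A_P)·exp[−(E_N−E_P)/(RT)] = (A_N/A_P)·exp[(E_P−E_N)/(RT)].
(E_P−E_N)/(RT) = (60.0−113)×10³/(8.314×736) = -53000/6119 = -8.661.
k_N/k_P = (5.42×10^9/1.50×10^6)·exp(-8.661) = 3613 × 1.731×10^-4 = 0.626.
Since E_N > E_P, raising the temperature improves selectivity toward N.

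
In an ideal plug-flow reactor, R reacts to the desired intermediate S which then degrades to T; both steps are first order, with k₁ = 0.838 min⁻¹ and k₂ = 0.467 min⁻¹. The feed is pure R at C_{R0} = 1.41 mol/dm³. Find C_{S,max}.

Evaluating C_S at τ_opt = ln(k₂/k₁)/(k₂−k₁) gives C_{S,max}/C_{R0} = (k₁/k₂)^[k₂/(k₂−k₁)].
= (0.838/0.467)^(0.467/(0.467−0.838)) = (1.794)^(-1.259) = 0.4790.
C_{S,max} = 0.4790×1.41 = 0.675 mol/dm³.

0.675 mol/dm³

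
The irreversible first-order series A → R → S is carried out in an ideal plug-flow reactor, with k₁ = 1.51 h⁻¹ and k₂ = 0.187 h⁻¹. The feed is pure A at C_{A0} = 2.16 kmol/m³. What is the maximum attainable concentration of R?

1.61 kmol/m³

For a first-order series the maximum intermediate yield is C_{R,max}/C_{A0} = (k₁/k₂)^[k₂/(k₂−k₁)].
= (1.51/0.187)^(0.187/(0.187−1.51)) = (8.075)^(-0.1413) = 0.7444.
C_{R,max} = 0.7444×2.16 = 1.61 kmol/m³.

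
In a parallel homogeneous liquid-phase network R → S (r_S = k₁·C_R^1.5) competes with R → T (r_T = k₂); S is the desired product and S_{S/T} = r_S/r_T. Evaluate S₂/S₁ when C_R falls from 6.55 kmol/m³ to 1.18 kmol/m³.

S_{S/T} = (k₁/k₂)·C_R^1.5, so S₂/S₁ = (C_{R,2}/C_{R,1})^1.5.
= (1.18/6.55)^1.5 = (0.1802)^1.5 = 0.0765.
Selectivity toward S falls as C_R falls — high-concentration operation is favoured.

0.0765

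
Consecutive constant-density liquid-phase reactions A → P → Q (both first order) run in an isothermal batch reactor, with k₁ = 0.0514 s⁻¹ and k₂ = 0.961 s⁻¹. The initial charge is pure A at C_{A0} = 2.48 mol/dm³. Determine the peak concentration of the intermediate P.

Evaluating C_P at t_opt = ln(k₂/k₁)/(k₂−k₁) gives C_{P,max}/C_{A0} = (k₁/k₂)^[k₂/(k₂−k₁)].
= (0.0514/0.961)^(0.961/(0.961−0.0514)) = (0.05349)^(1.057) = 0.04533.
C_{P,max} = 0.04533×2.48 = 0.112 mol/dm³.

0.112 mol/dm³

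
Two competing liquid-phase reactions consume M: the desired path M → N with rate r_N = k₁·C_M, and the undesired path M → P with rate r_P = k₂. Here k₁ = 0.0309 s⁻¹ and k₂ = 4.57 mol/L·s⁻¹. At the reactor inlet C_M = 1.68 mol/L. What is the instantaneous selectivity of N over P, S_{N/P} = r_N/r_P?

S_{N/P} = r_N/r_P = (k₁·C_M)/(k₂) = (k₁/k₂)·C_M.
= (0.0309×1.680) / (4.57) = 0.05191/4.570 = 0.0114.

0.0114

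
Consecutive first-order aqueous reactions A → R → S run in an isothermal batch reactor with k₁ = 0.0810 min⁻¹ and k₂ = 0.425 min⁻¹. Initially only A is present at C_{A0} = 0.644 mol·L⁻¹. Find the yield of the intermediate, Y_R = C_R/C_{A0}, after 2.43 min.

0.110

For first-order series with pure A initially, C_R(t) = k₁C_{A0}/(k₂−k₁)·(e^(−k₁t) − e^(−k₂t)).
e^(−k₁t) = e^(−0.0810×2.43) = e^(−0.1968) = 0.8213; e^(−k₂t) = e^(−1.033) = 0.3560.
C_R = 0.0810×0.644/(0.425−0.0810) × (0.8213−0.3560) = 0.1516×0.4653 = 0.07056 mol·L⁻¹.
Y_R = C_R/C_{A0} = 0.07056/0.644 = 0.110.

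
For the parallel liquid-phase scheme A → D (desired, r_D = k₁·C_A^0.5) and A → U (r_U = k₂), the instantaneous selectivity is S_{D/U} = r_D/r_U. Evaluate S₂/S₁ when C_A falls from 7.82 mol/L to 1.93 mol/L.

S_{D/U} = (k₁/k₂)·C_A^0.5, so S₂/S₁ = (C_{A,2}/C_{A,1})^0.5.
= (1.93/7.82)^0.5 = (0.2468)^0.5 = 0.497.

0.497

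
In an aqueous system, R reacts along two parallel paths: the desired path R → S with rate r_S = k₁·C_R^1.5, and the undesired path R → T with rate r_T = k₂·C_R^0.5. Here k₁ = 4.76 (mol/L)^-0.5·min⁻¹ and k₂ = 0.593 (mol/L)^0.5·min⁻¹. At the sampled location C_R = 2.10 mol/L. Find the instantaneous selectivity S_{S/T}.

S_{S/T} = r_S/r_T = (k₁·C_R^1.5)/(k₂·C_R^0.5) = (k₁/k₂)·C_R.
= (4.76×2.100^1.5) / (0.593×2.100^0.5) = 14.49/0.8593 = 16.9.

16.9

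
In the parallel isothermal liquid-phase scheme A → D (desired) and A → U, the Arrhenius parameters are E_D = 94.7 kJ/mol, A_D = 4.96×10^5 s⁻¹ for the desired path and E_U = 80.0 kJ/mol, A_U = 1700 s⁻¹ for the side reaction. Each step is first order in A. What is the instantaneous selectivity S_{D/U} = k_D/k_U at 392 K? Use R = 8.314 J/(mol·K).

3.21

Since both paths have the same order in A, the concentration cancels and S_{D/U} = k_D/k_U = (A_D/A_U)·exp[(E_U−E_D)/(RT)].
(E_U−E_D)/(RT) = (80.0−94.7)×10³/(8.314×392) = -14700/3259 = -4.510.
k_D/k_U = (4.96×10^5/1700)·exp(-4.510) = 291.8 × 0.01099 = 3.21.
Since E_D > E_U, raising the temperature improves selectivity toward D.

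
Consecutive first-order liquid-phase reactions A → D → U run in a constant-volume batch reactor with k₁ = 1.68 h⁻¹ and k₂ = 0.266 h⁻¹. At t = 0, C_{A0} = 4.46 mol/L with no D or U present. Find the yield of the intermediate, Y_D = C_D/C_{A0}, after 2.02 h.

For first-order series with pure A initially, C_D(t) = k₁C_{A0}/(k₂−k₁)·(e^(−k₁t) − e^(−k₂t)).
e^(−k₁t) = e^(−1.68×2.02) = e^(−3.394) = 0.03359; e^(−k₂t) = e^(−0.5373) = 0.5843.
C_D = 1.68×4.46/(0.266−1.68) × (0.03359−0.5843) = (-5.299)×(-0.5507) = 2.918 mol/L.
Y_D = C_D/C_{A0} = 2.918/4.46 = 0.654.

0.654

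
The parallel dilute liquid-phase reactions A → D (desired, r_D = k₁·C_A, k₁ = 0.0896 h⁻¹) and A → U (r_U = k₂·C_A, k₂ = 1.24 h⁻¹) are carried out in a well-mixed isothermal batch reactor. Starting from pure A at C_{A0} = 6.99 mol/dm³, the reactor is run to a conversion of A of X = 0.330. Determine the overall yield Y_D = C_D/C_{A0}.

0.0222

C_A = C_{A0}(1−X) = 4.683 mol/dm³.
Both paths are first order in A, so the instantaneous fraction to D is constant: dC_D/d(−C_A) = k₁/(k₁+k₂) = 0.06739.
C_D = 0.06739·(C_{A0}−C_A) = 0.06739×2.307 = 0.155 mol/dm³.
Y_D = C_D/C_{A0} = 0.1554/6.99 = 0.0222.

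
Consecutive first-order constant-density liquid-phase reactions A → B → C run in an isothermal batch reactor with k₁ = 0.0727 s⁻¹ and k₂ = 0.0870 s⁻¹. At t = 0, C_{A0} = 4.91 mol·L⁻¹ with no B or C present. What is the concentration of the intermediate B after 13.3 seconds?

1.64 mol·L⁻¹

For first-order series with pure A initially, C_B(t) = k₁C_{A0}/(k₂−k₁)·(e^(−k₁t) − e^(−k₂t)).
e^(−k₁t) = e^(−0.0727×13.3) = e^(−0.9669) = 0.3803; e^(−k₂t) = e^(−1.157) = 0.3144.
C_B = 0.0727×4.91/(0.0870−0.0727) × (0.3803−0.3144) = 24.96×0.06586 = 1.644 mol·L⁻¹.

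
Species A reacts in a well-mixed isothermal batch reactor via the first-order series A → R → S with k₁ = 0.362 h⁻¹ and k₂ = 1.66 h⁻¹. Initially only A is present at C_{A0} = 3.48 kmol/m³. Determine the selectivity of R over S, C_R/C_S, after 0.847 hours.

For first-order series with pure A initially, C_R(t) = k₁C_{A0}/(k₂−k₁)·(e^(−k₁t) − e^(−k₂t)).
e^(−k₁t) = e^(−0.362×0.847) = e^(−0.3066) = 0.7359; e^(−k₂t) = e^(−1.406) = 0.2451.
C_R = 0.362×3.48/(1.66−0.362) × (0.7359−0.2451) = 0.9705×0.4908 = 0.4764 kmol/m³.
C_A = C_{A0}e^(−k₁t) = 2.561 kmol/m³, so C_S = C_{A0}−C_A−C_R = 0.4426 kmol/m³; C_R/C_S = 1.08.

1.08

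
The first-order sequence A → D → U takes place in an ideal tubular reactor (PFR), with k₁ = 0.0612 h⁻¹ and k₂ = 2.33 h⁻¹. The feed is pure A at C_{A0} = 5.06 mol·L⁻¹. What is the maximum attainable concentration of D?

0.120 mol·L⁻¹

Evaluating C_D at τ_opt = ln(k₂/k₁)/(k₂−k₁) gives C_{D,max}/C_{A0} = (k₁/k₂)^[k₂/(k₂−k₁)].
= (0.0612/2.33)^(2.33/(2.33−0.0612)) = (0.02627)^(1.027) = 0.02381.
C_{D,max} = 0.02381×5.06 = 0.120 mol·L⁻¹.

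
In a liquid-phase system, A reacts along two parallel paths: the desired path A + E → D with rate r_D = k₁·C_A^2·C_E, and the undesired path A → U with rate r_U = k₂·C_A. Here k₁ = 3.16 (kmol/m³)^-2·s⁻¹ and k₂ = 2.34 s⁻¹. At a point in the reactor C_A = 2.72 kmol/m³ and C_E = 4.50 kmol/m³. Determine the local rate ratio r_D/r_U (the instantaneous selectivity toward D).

16.5

S_{D/U} = r_D/r_U = (k₁·C_A^2·C_E)/(k₂·C_A) = (k₁/k₂)·C_A·C_E.
= (3.16×2.720^2×4.500) / (2.34×2.720) = 105.2/6.365 = 16.5.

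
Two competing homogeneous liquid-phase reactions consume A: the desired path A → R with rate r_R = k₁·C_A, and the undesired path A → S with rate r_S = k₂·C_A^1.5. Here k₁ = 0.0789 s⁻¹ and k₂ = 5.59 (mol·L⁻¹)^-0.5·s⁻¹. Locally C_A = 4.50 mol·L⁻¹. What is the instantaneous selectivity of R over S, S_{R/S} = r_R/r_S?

S_{R/S} = r_R/r_S = (k₁·C_A)/(k₂·C_A^1.5) = (k₁/k₂)·C_A^-0.5.
= (0.0789×4.500) / (5.59×4.500^1.5) = 0.3550/53.36 = 0.00665.
The undesired path is higher order in A, so low C_A (CSTR or dilute feed) favours R.

0.00665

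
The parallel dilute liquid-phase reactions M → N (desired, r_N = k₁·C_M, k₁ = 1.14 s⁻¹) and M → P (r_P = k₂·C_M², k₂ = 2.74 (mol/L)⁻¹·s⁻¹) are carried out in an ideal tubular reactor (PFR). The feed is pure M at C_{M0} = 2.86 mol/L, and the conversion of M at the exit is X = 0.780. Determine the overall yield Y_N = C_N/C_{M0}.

C_M = C_{M0}(1−X) = 0.6292 mol/L.
Along a PFR/batch, dC_N/dC_M = −r_N/(r_N+r_P) = −k₁/(k₁+k₂·C_M).
Integrating from C_{M0} to C_M: C_N = (1.14/2.74)·ln[(1.14+2.74·2.86)/(1.14+2.74·0.629)] = 0.4161·ln(8.976/2.864) = 0.4753 mol/L.
Y_N = C_N/C_{M0} = 0.4753/2.86 = 0.166.

0.166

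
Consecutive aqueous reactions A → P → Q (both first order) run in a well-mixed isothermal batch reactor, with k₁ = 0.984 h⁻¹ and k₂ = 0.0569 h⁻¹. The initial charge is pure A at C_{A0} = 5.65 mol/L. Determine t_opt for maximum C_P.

3.07 h

Setting dC_P/dt = 0 gives t_opt = ln(k₂/k₁)/(k₂−k₁).
= ln(0.0569/0.984)/(0.0569−0.984) = ln(0.05783)/-0.9271 = -2.850/-0.9271 = 3.07 h.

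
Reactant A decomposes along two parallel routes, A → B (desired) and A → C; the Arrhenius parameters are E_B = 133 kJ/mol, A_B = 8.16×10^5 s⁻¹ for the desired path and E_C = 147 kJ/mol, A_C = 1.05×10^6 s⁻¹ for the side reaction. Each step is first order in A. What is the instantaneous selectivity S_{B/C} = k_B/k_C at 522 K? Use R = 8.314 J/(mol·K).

With equal orders, S_{B/C} = k_B/k_C = (A_B/A_C)·exp[(E_C−E_B)/(RT)].
(E_C−E_B)/(RT) = (147−133)×10³/(8.314×522) = 14000/4340 = 3.226.
k_B/k_C = (8.16×10^5/1.05×10^6)·exp(3.226) = 0.7771 × 25.18 = 19.6.

19.6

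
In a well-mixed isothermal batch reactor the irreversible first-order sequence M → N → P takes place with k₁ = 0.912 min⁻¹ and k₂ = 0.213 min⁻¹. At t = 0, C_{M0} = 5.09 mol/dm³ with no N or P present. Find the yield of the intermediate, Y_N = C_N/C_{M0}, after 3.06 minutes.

The intermediate concentration in a first-order A→B→C sequence is C_N = k₁C_{M0}(e^(−k₁t) − e^(−k₂t))/(k₂−k₁).
e^(−k₁t) = e^(−0.912×3.06) = e^(−2.791) = 0.06138; e^(−k₂t) = e^(−0.6518) = 0.5211.
C_N = 0.912×5.09/(0.213−0.912) × (0.06138−0.5211) = (-6.641)×(-0.4597) = 3.053 mol/dm³.
Y_N = C_N/C_{M0} = 3.053/5.09 = 0.600.

0.600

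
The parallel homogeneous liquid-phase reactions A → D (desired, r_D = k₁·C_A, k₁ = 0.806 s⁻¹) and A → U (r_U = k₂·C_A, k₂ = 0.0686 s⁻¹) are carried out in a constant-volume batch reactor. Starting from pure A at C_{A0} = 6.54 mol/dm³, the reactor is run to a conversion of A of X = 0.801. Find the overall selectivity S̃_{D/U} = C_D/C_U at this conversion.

11.7

C_A = C_{A0}(1−X) = 1.301 mol/dm³.
Both paths are first order in A, so the instantaneous fraction to D is constant: dC_D/d(−C_A) = k₁/(k₁+k₂) = 0.9216.
C_D = 0.9216·(C_{A0}−C_A) = 0.9216×5.239 = 4.83 mol/dm³.
C_U = (C_{A0}−C_A)−C_D = 0.4109 mol/dm³; S̃_{D/U} = 4.828/0.4109 = 11.7.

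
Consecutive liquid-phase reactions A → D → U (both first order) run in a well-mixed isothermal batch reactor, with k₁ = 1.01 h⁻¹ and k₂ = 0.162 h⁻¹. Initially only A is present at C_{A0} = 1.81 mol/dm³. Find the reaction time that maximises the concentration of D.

Setting dC_D/dt = 0 gives t_opt = ln(k₂/k₁)/(k₂−k₁).
= ln(0.162/1.01)/(0.162−1.01) = ln(0.1604)/-0.8480 = -1.830/-0.8480 = 2.16 h.

2.16 h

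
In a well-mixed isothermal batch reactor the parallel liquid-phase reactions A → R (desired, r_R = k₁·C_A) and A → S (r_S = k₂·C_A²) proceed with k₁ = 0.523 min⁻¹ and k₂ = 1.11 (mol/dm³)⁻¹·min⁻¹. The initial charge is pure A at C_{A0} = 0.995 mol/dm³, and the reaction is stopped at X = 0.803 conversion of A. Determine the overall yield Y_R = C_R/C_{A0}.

C_A = C_{A0}(1−X) = 0.1960 mol/dm³.
Along a PFR/batch, dC_R/dC_A = −r_R/(r_R+r_S) = −k₁/(k₁+k₂·C_A).
Integrating from C_{A0} to C_A: C_R = (0.523/1.11)·ln[(0.523+1.11·0.995)/(0.523+1.11·0.196)] = 0.4712·ln(1.627/0.7406) = 0.3710 mol/dm³.
Y_R = C_R/C_{A0} = 0.3710/0.995 = 0.373.

0.373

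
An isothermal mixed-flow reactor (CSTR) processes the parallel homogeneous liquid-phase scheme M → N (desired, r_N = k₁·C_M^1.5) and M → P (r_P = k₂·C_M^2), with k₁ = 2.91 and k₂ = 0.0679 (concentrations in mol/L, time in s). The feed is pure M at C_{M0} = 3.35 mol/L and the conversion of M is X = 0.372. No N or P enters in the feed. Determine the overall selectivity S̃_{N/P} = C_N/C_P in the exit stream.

29.5

Exit C_M = C_{M0}(1−X) = 3.35×0.628 = 2.104 mol/L.
In a CSTR the entire volume is at exit conditions, so r_N = 2.91×2.104^1.5 = 8.880 and r_P = 0.0679×2.104^2 = 0.3005.
Overall selectivity = C_N/C_P = r_Nτ/(r_Pτ) = r_N/r_P = 29.5.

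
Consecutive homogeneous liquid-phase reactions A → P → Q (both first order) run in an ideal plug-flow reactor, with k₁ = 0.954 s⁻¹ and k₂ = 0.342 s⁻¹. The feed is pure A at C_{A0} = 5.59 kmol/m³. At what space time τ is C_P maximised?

The intermediate peaks when r₁ = r₂, i.e. k₁e^(−k₁τ) = k₂e^(−k₂τ), giving τ_opt = ln(k₂/k₁)/(k₂−k₁).
= ln(0.342/0.954)/(0.342−0.954) = ln(0.3585)/-0.6120 = -1.026/-0.6120 = 1.68 s.

1.68 s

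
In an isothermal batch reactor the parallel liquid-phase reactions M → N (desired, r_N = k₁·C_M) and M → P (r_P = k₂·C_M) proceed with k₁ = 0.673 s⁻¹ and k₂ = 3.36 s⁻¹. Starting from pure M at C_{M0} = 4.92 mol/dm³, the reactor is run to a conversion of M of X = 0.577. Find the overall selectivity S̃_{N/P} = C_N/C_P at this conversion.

0.200

C_M = C_{M0}(1−X) = 2.081 mol/dm³.
Both paths are first order in M, so the instantaneous fraction to N is constant: dC_N/d(−C_M) = k₁/(k₁+k₂) = 0.1669.
C_N = 0.1669·(C_{M0}−C_M) = 0.1669×2.839 = 0.474 mol/dm³.
C_P = (C_{M0}−C_M)−C_N = 2.365 mol/dm³; S̃_{N/P} = 0.4737/2.365 = 0.200.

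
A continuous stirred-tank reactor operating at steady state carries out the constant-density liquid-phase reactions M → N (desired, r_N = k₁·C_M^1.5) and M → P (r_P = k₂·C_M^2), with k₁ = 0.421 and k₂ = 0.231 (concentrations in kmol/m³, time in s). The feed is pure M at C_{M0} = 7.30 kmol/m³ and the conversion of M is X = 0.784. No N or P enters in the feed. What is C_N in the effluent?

Exit C_M = C_{M0}(1−X) = 7.30×0.216 = 1.577 kmol/m³.
Rates in a CSTR are evaluated at the outlet concentration: r_N = 0.421×1.577^1.5 = 0.8336, r_P = 0.231×1.577^2 = 0.5743.
Fraction of consumed M going to N: r_N/(r_N+r_P) = 0.5921.
C_N = 0.5921·C_{M0}·X = 0.5921×7.30×0.784 = 3.39 kmol/m³.

3.39 kmol/m³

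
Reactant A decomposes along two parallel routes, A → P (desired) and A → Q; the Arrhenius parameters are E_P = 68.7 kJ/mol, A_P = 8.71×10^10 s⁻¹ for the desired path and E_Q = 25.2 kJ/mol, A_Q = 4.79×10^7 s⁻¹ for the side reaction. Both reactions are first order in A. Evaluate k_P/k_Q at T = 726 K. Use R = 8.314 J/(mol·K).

Since both paths have the same order in A, the concentration cancels and S_{P/Q} = k_P/k_Q = (A_P/A_Q)·exp[(E_Q−E_P)/(RT)].
(E_Q−E_P)/(RT) = (25.2−68.7)×10³/(8.314×726) = -43500/6036 = -7.207.
k_P/k_Q = (8.71×10^10/4.79×10^7)·exp(-7.207) = 1818 × 7.415×10^-4 = 1.35.

1.35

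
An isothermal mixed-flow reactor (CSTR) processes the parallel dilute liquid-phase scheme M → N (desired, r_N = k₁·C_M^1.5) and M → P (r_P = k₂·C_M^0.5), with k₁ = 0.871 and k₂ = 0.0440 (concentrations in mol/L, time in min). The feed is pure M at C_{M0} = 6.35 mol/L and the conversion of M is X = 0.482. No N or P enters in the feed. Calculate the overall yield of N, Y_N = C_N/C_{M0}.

0.475

Exit C_M = C_{M0}(1−X) = 6.35×0.518 = 3.289 mol/L.
In a CSTR the entire volume is at exit conditions, so r_N = 0.871×3.289^1.5 = 5.196 and r_P = 0.0440×3.289^0.5 = 0.07980.
Fraction of consumed M going to N: r_N/(r_N+r_P) = 0.9849.
C_N = 0.9849·C_{M0}·X = 0.9849×6.35×0.482 = 3.01 mol/L; Y_N = C_N/C_{M0} = 0.475.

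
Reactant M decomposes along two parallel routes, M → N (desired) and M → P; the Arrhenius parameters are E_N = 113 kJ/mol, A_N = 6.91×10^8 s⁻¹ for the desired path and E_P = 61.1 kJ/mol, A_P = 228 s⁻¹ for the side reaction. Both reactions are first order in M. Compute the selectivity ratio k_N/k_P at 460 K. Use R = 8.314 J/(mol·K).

With equal orders, S_{N/P} = k_N/k_P = (A_N/A_P)·exp[(E_P−E_N)/(RT)].
(E_P−E_N)/(RT) = (61.1−113)×10³/(8.314×460) = -51900/3824 = -13.57.
k_N/k_P = (6.91×10^8/228)·exp(-13.57) = 3.031×10^6 × 1.277×10^-6 = 3.87.

3.87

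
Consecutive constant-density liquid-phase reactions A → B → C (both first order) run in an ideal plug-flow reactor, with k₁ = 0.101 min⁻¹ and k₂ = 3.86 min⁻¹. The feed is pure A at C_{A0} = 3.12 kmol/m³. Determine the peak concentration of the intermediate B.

For a first-order series the maximum intermediate yield is C_{B,max}/C_{A0} = (k₁/k₂)^[k₂/(k₂−k₁)].
= (0.101/3.86)^(3.86/(3.86−0.101)) = (0.02617)^(1.027) = 0.02373.
C_{B,max} = 0.02373×3.12 = 0.0740 kmol/m³.

0.0740 kmol/m³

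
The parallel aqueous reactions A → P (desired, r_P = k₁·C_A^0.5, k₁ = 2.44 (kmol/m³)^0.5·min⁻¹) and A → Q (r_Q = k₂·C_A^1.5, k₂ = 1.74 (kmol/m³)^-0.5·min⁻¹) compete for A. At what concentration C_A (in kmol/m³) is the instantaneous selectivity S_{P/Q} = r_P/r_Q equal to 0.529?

S_{P/Q} = (k₁/k₂)·C_A⁻¹ ⇒ C_A = (S·k₂/k₁)^(-1).
= (0.529×1.74/2.44)^(-1) = (0.3772)^(-1) = 2.65 kmol/m³.

2.65 kmol/m³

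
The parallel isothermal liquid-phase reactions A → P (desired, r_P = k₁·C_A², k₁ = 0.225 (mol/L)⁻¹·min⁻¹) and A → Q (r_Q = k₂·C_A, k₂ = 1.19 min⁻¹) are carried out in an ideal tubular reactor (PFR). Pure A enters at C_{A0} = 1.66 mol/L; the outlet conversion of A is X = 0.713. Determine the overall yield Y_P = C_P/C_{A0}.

0.118

C_A = C_{A0}(1−X) = 0.4764 mol/L.
Along a PFR/batch, dC_Q/dC_A = −r_Q/(r_P+r_Q) = −k₂/(k₂+k₁·C_A).
Integrating from C_{A0} to C_A: C_Q = (1.19/0.225)·ln[(1.19+0.225·1.66)/(1.19+0.225·0.476)] = 5.289·ln(1.563/1.297) = 0.9876 mol/L.
Then C_P = (C_{A0}−C_A) − C_Q = 1.184 − 0.9876 = 0.1960 mol/L.
Y_P = C_P/C_{A0} = 0.1960/1.66 = 0.118.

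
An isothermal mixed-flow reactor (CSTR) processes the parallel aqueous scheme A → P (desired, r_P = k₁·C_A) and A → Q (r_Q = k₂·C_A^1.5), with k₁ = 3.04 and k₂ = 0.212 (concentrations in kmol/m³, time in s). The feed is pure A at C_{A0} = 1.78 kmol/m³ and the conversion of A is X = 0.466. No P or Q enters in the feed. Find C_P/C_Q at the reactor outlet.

14.7

Exit C_A = C_{A0}(1−X) = 1.78×0.534 = 0.9505 kmol/m³.
Rates in a CSTR are evaluated at the outlet concentration: r_P = 3.04×0.9505 = 2.890, r_Q = 0.212×0.9505^1.5 = 0.1965.
Overall selectivity = C_P/C_Q = r_Pτ/(r_Qτ) = r_P/r_Q = 14.7.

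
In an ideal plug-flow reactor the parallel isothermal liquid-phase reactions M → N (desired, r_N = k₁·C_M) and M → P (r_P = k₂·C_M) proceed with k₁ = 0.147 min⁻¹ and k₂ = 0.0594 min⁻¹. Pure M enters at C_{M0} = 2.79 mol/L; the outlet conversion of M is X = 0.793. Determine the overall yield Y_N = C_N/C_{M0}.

0.565

C_M = C_{M0}(1−X) = 0.5775 mol/L.
Both paths are first order in M, so the instantaneous fraction to N is constant: dC_N/d(−C_M) = k₁/(k₁+k₂) = 0.7122.
C_N = 0.7122·(C_{M0}−C_M) = 0.7122×2.212 = 1.58 mol/L.
Y_N = C_N/C_{M0} = 1.576/2.79 = 0.565.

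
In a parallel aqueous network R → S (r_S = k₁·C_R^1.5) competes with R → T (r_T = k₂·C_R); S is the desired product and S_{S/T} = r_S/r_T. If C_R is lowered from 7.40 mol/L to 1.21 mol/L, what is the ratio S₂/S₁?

S_{S/T} = (k₁/k₂)·C_R^0.5, so S₂/S₁ = (C_{R,2}/C_{R,1})^0.5.
= (1.21/7.40)^0.5 = (0.1635)^0.5 = 0.404.

0.404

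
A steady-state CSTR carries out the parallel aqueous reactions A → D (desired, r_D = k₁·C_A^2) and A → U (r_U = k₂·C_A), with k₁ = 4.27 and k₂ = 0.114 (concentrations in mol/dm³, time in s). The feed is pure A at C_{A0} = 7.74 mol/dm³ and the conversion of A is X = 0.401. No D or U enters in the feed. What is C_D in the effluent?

Exit C_A = C_{A0}(1−X) = 7.74×0.599 = 4.636 mol/dm³.
A CSTR operates uniformly at the exit composition, giving r_D = 91.78 and r_U = 0.5285 (each k·C_A^n at C_A = 4.636).
Fraction of consumed A going to D: r_D/(r_D+r_U) = 0.9943.
C_D = 0.9943·C_{A0}·X = 0.9943×7.74×0.401 = 3.09 mol/dm³.

3.09 mol/dm³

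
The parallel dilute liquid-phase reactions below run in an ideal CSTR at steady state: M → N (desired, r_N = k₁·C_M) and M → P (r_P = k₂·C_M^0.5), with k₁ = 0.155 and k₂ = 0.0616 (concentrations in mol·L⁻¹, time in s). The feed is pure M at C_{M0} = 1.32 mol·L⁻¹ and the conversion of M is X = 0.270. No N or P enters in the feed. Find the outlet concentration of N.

0.254 mol·L⁻¹

Exit C_M = C_{M0}(1−X) = 1.32×0.730 = 0.9636 mol·L⁻¹.
Rates in a CSTR are evaluated at the outlet concentration: r_N = 0.155×0.9636 = 0.1494, r_P = 0.0616×0.9636^0.5 = 0.06047.
Fraction of consumed M going to N: r_N/(r_N+r_P) = 0.7118.
C_N = 0.7118·C_{M0}·X = 0.7118×1.32×0.270 = 0.254 mol·L⁻¹.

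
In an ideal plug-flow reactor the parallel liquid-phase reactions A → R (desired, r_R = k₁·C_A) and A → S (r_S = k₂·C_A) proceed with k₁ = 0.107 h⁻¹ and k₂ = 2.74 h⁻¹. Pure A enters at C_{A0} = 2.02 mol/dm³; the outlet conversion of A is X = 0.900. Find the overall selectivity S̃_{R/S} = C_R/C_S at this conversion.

C_A = C_{A0}(1−X) = 0.2020 mol/dm³.
Both paths are first order in A, so the instantaneous fraction to R is constant: dC_R/d(−C_A) = k₁/(k₁+k₂) = 0.03758.
C_R = 0.03758·(C_{A0}−C_A) = 0.03758×1.818 = 0.0683 mol/dm³.
C_S = (C_{A0}−C_A)−C_R = 1.750 mol/dm³; S̃_{R/S} = 0.06833/1.750 = 0.0391.

0.0391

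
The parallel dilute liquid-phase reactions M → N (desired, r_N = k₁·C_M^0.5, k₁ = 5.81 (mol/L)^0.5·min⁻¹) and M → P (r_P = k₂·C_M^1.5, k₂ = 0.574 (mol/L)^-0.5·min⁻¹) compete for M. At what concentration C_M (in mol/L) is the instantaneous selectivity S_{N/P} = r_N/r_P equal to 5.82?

S_{N/P} = (k₁/k₂)·C_M⁻¹ ⇒ C_M = (S·k₂/k₁)^(-1).
= (5.82×0.574/5.81)^(-1) = (0.5750)^(-1) = 1.74 mol/L.

1.74 mol/L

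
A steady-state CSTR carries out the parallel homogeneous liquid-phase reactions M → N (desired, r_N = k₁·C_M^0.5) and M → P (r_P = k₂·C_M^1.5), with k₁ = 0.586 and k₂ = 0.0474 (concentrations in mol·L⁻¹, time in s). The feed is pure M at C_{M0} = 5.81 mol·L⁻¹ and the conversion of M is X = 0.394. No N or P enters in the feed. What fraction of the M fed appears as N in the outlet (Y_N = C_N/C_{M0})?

0.307

Exit C_M = C_{M0}(1−X) = 5.81×0.606 = 3.521 mol·L⁻¹.
In a CSTR the entire volume is at exit conditions, so r_N = 0.586×3.521^0.5 = 1.100 and r_P = 0.0474×3.521^1.5 = 0.3131.
Fraction of consumed M going to N: r_N/(r_N+r_P) = 0.7783.
C_N = 0.7783·C_{M0}·X = 0.7783×5.81×0.394 = 1.78 mol·L⁻¹; Y_N = C_N/C_{M0} = 0.307.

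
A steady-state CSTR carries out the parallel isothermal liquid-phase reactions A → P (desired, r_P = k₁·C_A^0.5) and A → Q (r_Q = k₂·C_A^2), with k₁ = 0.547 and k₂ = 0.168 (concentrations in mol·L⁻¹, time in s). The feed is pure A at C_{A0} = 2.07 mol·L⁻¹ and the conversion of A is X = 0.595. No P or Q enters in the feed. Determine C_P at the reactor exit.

0.997 mol·L⁻¹

Exit C_A = C_{A0}(1−X) = 2.07×0.405 = 0.8384 mol·L⁻¹.
A CSTR operates uniformly at the exit composition, giving r_P = 0.5008 and r_Q = 0.1181 (each k·C_A^n at C_A = 0.8384).
Fraction of consumed A going to P: r_P/(r_P+r_Q) = 0.8092.
C_P = 0.8092·C_{A0}·X = 0.8092×2.07×0.595 = 0.997 mol·L⁻¹.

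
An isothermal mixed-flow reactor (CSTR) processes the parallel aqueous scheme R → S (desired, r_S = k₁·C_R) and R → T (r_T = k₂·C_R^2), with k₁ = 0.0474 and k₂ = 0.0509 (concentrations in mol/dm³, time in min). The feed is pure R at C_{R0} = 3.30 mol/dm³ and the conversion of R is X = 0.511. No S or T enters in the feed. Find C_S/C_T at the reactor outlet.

0.577

Exit C_R = C_{R0}(1−X) = 3.30×0.489 = 1.614 mol/dm³.
Rates in a CSTR are evaluated at the outlet concentration: r_S = 0.0474×1.614 = 0.07649, r_T = 0.0509×1.614^2 = 0.1325.
Overall selectivity = C_S/C_T = r_Sτ/(r_Tτ) = r_S/r_T = 0.577.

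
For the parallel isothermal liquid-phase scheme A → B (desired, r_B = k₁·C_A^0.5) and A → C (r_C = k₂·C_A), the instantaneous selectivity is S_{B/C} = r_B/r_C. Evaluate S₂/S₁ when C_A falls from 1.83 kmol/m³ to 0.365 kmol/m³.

2.24

S_{B/C} = (k₁/k₂)·C_A^-0.5, so S₂/S₁ = (C_{A,2}/C_{A,1})^-0.5.
= (0.365/1.83)^(-0.5) = (0.1995)^(-0.5) = 2.24.
Selectivity toward B rises as C_A falls — low-concentration operation is favoured.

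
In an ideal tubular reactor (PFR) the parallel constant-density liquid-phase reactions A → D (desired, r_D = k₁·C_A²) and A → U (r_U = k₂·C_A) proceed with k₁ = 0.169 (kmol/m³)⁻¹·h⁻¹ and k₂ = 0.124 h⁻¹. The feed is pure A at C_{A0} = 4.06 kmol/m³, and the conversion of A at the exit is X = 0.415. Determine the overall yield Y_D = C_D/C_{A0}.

C_A = C_{A0}(1−X) = 2.375 kmol/m³.
Along a PFR/batch, dC_U/dC_A = −r_U/(r_D+r_U) = −k₂/(k₂+k₁·C_A).
Integrating from C_{A0} to C_A: C_U = (0.124/0.169)·ln[(0.124+0.169·4.06)/(0.124+0.169·2.38)] = 0.7337·ln(0.8101/0.5254) = 0.3178 kmol/m³.
Then C_D = (C_{A0}−C_A) − C_U = 1.685 − 0.3178 = 1.367 kmol/m³.
Y_D = C_D/C_{A0} = 1.367/4.06 = 0.337.

0.337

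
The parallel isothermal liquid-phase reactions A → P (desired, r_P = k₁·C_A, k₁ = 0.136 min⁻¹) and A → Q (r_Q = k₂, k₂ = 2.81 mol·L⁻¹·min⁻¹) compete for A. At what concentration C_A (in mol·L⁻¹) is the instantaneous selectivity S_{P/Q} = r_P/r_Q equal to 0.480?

9.92 mol·L⁻¹

S_{P/Q} = (k₁/k₂)·C_A ⇒ C_A = S·k₂/k₁.
= 0.480×2.81/0.136 = 9.92 mol·L⁻¹.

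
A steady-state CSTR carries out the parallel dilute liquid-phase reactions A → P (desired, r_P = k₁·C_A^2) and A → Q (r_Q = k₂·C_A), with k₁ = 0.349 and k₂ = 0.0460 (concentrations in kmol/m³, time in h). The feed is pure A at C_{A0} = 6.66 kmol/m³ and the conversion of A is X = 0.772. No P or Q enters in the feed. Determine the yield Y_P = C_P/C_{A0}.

0.710

Exit C_A = C_{A0}(1−X) = 6.66×0.228 = 1.518 kmol/m³.
A CSTR operates uniformly at the exit composition, giving r_P = 0.8047 and r_Q = 0.06985 (each k·C_A^n at C_A = 1.518).
Fraction of consumed A going to P: r_P/(r_P+r_Q) = 0.9201.
C_P = 0.9201·C_{A0}·X = 0.9201×6.66×0.772 = 4.73 kmol/m³; Y_P = C_P/C_{A0} = 0.710.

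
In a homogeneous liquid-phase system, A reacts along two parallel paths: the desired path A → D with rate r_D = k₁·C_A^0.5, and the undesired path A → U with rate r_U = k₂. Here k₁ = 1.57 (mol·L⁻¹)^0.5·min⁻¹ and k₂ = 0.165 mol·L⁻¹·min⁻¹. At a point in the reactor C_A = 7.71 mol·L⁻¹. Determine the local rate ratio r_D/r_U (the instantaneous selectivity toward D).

S_{D/U} = r_D/r_U = (k₁·C_A^0.5)/(k₂) = (k₁/k₂)·C_A^0.5.
= (1.57×7.710^0.5) / (0.165) = 4.359/0.1650 = 26.4.

26.4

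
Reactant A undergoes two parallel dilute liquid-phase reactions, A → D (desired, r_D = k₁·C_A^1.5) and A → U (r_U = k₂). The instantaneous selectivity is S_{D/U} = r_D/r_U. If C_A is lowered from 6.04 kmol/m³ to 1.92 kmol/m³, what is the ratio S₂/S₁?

S_{D/U} = (k₁/k₂)·C_A^1.5, so S₂/S₁ = (C_{A,2}/C_{A,1})^1.5.
= (1.92/6.04)^1.5 = (0.3179)^1.5 = 0.179.
Selectivity toward D falls as C_A falls — high-concentration operation is favoured.

0.179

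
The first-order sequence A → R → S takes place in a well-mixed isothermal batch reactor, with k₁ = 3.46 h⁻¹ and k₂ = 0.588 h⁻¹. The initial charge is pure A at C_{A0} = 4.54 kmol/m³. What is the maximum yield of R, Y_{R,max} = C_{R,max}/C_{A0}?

0.696

For a first-order series the maximum intermediate yield is C_{R,max}/C_{A0} = (k₁/k₂)^[k₂/(k₂−k₁)].
= (3.46/0.588)^(0.588/(0.588−3.46)) = (5.884)^(-0.2047) = 0.6957.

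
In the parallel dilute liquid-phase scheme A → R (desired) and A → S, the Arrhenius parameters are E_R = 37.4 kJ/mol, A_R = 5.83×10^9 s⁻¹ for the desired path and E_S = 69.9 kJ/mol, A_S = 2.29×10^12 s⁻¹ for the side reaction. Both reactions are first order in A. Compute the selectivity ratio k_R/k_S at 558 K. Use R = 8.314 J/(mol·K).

k_R/k_S = (A_R/A_S)·exp[−(E_R−E_S)/(RT)] = (A_R/A_S)·exp[(E_S−E_R)/(RT)].
(E_S−E_R)/(RT) = (69.9−37.4)×10³/(8.314×558) = 32500/4639 = 7.006.
k_R/k_S = (5.83×10^9/2.29×10^12)·exp(7.006) = 0.002546 × 1103 = 2.81.

2.81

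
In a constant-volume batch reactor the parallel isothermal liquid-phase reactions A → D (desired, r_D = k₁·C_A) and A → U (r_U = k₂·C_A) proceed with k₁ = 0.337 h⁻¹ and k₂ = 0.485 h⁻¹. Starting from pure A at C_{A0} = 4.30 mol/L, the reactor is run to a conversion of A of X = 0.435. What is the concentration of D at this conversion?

C_A = C_{A0}(1−X) = 2.429 mol/L.
Both paths are first order in A, so the instantaneous fraction to D is constant: dC_D/d(−C_A) = k₁/(k₁+k₂) = 0.4100.
C_D = 0.4100·(C_{A0}−C_A) = 0.4100×1.871 = 0.767 mol/L.

0.767 mol/L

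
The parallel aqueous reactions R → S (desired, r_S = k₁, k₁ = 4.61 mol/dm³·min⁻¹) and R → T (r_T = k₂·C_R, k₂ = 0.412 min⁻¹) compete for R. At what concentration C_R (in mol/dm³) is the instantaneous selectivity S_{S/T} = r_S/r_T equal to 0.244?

45.9 mol/dm³

S_{S/T} = (k₁/k₂)·C_R⁻¹ ⇒ C_R = (S·k₂/k₁)^(-1).
= (0.244×0.412/4.61)^(-1) = (0.02181)^(-1) = 45.9 mol/dm³.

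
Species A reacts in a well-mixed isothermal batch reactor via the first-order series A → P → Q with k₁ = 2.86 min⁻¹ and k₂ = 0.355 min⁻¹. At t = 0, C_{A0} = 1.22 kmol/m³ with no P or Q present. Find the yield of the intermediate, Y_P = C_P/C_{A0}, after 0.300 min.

0.542

Solving the coupled first-order balances gives C_P(t) = [k₁/(k₂−k₁)]·C_{A0}·(e^(−k₁t) − e^(−k₂t)).
e^(−k₁t) = e^(−2.86×0.300) = e^(−0.8580) = 0.4240; e^(−k₂t) = e^(−0.1065) = 0.8990.
C_P = 2.86×1.22/(0.355−2.86) × (0.4240−0.8990) = (-1.393)×(-0.4750) = 0.6616 kmol/m³.
Y_P = C_P/C_{A0} = 0.6616/1.22 = 0.542.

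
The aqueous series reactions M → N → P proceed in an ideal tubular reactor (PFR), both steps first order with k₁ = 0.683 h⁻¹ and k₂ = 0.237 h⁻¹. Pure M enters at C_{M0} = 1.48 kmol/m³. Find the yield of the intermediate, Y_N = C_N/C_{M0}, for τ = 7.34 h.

For first-order series with pure M initially, C_N(τ) = k₁C_{M0}/(k₂−k₁)·(e^(−k₁τ) − e^(−k₂τ)).
e^(−k₁τ) = e^(−0.683×7.34) = e^(−5.013) = 0.006649; e^(−k₂τ) = e^(−1.740) = 0.1756.
C_N = 0.683×1.48/(0.237−0.683) × (0.006649−0.1756) = (-2.266)×(-0.1689) = 0.3829 kmol/m³.
Y_N = C_N/C_{M0} = 0.3829/1.48 = 0.259.

0.259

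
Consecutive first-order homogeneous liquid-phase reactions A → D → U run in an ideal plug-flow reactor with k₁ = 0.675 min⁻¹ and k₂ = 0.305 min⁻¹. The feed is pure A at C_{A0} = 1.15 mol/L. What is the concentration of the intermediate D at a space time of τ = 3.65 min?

Solving the coupled first-order balances gives C_D(τ) = [k₁/(k₂−k₁)]·C_{A0}·(e^(−k₁τ) − e^(−k₂τ)).
e^(−k₁τ) = e^(−0.675×3.65) = e^(−2.464) = 0.08512; e^(−k₂τ) = e^(−1.113) = 0.3285.
C_D = 0.675×1.15/(0.305−0.675) × (0.08512−0.3285) = (-2.098)×(-0.2434) = 0.5106 mol/L.

0.511 mol/L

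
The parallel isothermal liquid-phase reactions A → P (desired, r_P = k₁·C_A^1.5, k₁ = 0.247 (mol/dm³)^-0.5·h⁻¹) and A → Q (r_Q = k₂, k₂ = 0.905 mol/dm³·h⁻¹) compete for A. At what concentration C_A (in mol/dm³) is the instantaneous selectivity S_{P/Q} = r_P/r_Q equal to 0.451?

S_{P/Q} = (k₁/k₂)·C_A^1.5 ⇒ C_A = (S·k₂/k₁)^(1/1.5).
= (0.451×0.905/0.247)^(0.6667) = (1.652)^(0.6667) = 1.40 mol/dm³.

1.40 mol/dm³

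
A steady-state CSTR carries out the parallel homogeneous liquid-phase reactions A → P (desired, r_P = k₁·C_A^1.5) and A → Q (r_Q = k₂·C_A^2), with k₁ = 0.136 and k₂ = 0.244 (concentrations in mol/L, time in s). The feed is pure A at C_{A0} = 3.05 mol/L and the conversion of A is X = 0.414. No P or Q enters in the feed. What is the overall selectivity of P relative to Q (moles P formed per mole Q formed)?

Exit C_A = C_{A0}(1−X) = 3.05×0.586 = 1.787 mol/L.
In a CSTR the entire volume is at exit conditions, so r_P = 0.136×1.787^1.5 = 0.3250 and r_Q = 0.244×1.787^2 = 0.7794.
Overall selectivity = C_P/C_Q = r_Pτ/(r_Qτ) = r_P/r_Q = 0.417.

0.417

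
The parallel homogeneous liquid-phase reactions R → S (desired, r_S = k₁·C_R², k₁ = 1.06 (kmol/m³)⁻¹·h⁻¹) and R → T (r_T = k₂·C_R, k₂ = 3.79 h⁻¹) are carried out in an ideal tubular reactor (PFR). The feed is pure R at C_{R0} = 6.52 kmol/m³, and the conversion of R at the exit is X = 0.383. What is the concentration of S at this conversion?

1.48 kmol/m³

C_R = C_{R0}(1−X) = 4.023 kmol/m³.
Along a PFR/batch, dC_T/dC_R = −r_T/(r_S+r_T) = −k₂/(k₂+k₁·C_R).
Integrating from C_{R0} to C_R: C_T = (3.79/1.06)·ln[(3.79+1.06·6.52)/(3.79+1.06·4.02)] = 3.575·ln(10.70/8.054) = 1.016 kmol/m³.
Then C_S = (C_{R0}−C_R) − C_T = 2.497 − 1.016 = 1.481 kmol/m³.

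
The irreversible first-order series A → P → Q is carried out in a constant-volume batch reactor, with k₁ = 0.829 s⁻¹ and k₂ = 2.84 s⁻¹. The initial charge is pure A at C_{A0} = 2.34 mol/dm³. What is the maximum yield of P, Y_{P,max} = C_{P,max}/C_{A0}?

0.176

At the optimum, C_{P,max}/C_{A0} = (k₁/k₂)^[k₂/(k₂−k₁)].
= (0.829/2.84)^(2.84/(2.84−0.829)) = (0.2919)^(1.412) = 0.1757.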